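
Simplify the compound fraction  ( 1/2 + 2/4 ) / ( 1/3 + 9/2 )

6/29

Numerator: 1/2 + 2/4 = 1
Denominator: 1/3 + 9/2 = 29/6
Divide: (1) · (6/29) = 6/29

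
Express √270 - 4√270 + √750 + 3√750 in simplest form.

√270 = 3*√30; 4√270 = 12*√30; √750 = 5*√30; 3√750 = 15*√30
Combine: (3 - 12 + 5 + 15)·√30 = 11*√30

11*√30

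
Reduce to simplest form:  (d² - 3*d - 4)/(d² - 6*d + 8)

(d + 1)/(d - 2)

Factor: d² - 3*d - 4 = (d - 4)·(d + 1);  d² - 6*d + 8 = (d - 2)·(d - 4)
Cancel the common factor (d - 4).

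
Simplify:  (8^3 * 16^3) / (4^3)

8^3 = 2^9; 16^3 = 2^12; 4^3 = 2^6
Combine exponents: 2^15

2^15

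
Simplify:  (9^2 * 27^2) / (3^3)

9^2 = 3^4; 27^2 = 3^6; 3^3 = 3^3
Combine exponents: 3^7

3^7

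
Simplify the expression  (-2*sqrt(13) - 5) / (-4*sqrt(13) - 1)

(2*sqrt(13) + 11)/23

Multiply numerator and denominator by -1 + 4*sqrt(13).
Denominator becomes -207; numerator becomes -99 - 18*sqrt(13).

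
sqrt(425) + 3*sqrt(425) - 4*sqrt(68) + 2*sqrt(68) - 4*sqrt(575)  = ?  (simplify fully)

-20*sqrt(23) + 16*sqrt(17)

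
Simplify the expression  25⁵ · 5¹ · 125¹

5^14

25⁵ = 5^10; 5¹ = 5^1; 125¹ = 5^3
Combine exponents: 5^14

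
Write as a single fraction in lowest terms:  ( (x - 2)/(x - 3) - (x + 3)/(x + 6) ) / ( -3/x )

(-4*x^2 + 3*x)/(3*x^2 + 9*x - 54)

Numerator: (x - 2)/(x - 3) - (x + 3)/(x + 6) = (4*x - 3)/(x^2 + 3*x - 18)
Denominator: -3/x = -3/x
Divide: ((4*x - 3)/(x^2 + 3*x - 18)) · (-x/3) = (-4*x^2 + 3*x)/(3*x^2 + 9*x - 54)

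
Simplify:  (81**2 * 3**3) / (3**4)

81**2 = 3**8; 3**3 = 3**3; 3**4 = 3**4
Combine exponents: 3**7

3**7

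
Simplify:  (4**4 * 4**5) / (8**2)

4**4 = 2**8; 4**5 = 2**10; 8**2 = 2**6
Combine exponents: 2**12

2**12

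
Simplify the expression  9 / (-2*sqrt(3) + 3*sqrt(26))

Multiply numerator and denominator by 2*sqrt(3) + 3*sqrt(26).
Denominator becomes 222; numerator becomes 18*sqrt(3) + 27*sqrt(26).

(6*sqrt(3) + 9*sqrt(26))/74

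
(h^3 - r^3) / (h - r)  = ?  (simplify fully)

h^2 + h*r + r^2

Apply the difference-of-cubes factorisation and cancel (h - r).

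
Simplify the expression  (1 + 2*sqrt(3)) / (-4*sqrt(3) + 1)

(-25 - 6*sqrt(3))/47

Multiply numerator and denominator by 1 + 4*sqrt(3).
Denominator becomes -47; numerator becomes 6*sqrt(3) + 25.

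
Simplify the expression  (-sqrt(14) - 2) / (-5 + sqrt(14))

Multiply numerator and denominator by -5 - sqrt(14).
Denominator becomes 11; numerator becomes 24 + 7*sqrt(14).

(24 + 7*sqrt(14))/11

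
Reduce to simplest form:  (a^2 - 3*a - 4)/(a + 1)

Factor: a^2 - 3*a - 4 = (a - 4)*(a + 1)
Cancel the common factor (a + 1).

a - 4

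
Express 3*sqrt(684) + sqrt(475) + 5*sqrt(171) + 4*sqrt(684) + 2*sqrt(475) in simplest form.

72*sqrt(19)

3*sqrt(684) = 18*sqrt(19); sqrt(475) = 5*sqrt(19); 5*sqrt(171) = 15*sqrt(19); 4*sqrt(684) = 24*sqrt(19); 2*sqrt(475) = 10*sqrt(19)
Combine: (18 + 5 + 15 + 24 + 10)·sqrt(19) = 72*sqrt(19)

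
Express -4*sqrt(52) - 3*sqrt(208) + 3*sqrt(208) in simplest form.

-8*sqrt(13)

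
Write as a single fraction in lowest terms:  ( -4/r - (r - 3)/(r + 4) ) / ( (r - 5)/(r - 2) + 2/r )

Numerator: -4/r - (r - 3)/(r + 4) = (-r² - r - 16)/(r² + 4*r)
Denominator: (r - 5)/(r - 2) + 2/r = (r² - 3*r - 4)/(r² - 2*r)
Divide: ((-r² - r - 16)/(r² + 4*r)) · ((r² - 2*r)/(r² - 3*r - 4)) = (-r³ + r² - 14*r + 32)/(r³ + r² - 16*r - 16)

(-r³ + r² - 14*r + 32)/(r³ + r² - 16*r - 16)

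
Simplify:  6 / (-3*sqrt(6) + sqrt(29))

(-18*sqrt(6) - 6*sqrt(29))/25

Multiply numerator and denominator by sqrt(29) + 3*sqrt(6).
Denominator becomes -25; numerator becomes 6*sqrt(29) + 18*sqrt(6).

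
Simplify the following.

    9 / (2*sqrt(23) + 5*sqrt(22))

(-18*sqrt(23) + 45*sqrt(22))/458

Multiply numerator and denominator by -5*sqrt(22) + 2*sqrt(23).
Denominator becomes -458; numerator becomes -45*sqrt(22) + 18*sqrt(23).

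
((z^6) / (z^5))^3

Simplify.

Inside the bracket: z^1
Raise to the power 3: z^3

z^3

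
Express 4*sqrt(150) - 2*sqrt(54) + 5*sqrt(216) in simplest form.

4*sqrt(150) = 20*sqrt(6); 2*sqrt(54) = 6*sqrt(6); 5*sqrt(216) = 30*sqrt(6)
Combine: (20 - 6 + 30)·sqrt(6) = 44*sqrt(6)

44*sqrt(6)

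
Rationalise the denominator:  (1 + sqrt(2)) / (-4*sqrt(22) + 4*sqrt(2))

Multiply numerator and denominator by 4*sqrt(2) + 4*sqrt(22).
Denominator becomes -320; numerator becomes 4*sqrt(2) + 8 + 4*sqrt(22) + 8*sqrt(11).

(-2*sqrt(11) - sqrt(22) - 2 - sqrt(2))/80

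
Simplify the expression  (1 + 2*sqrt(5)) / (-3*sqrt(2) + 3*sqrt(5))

(sqrt(2) + sqrt(5) + 2*sqrt(10) + 10)/9

Multiply numerator and denominator by 3*sqrt(2) + 3*sqrt(5).
Denominator becomes 27; numerator becomes 3*sqrt(2) + 3*sqrt(5) + 6*sqrt(10) + 30.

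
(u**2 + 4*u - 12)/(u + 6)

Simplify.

Factor: u**2 + 4*u - 12 = (u + 6)*(u - 2)
Cancel the common factor (u + 6).

u - 2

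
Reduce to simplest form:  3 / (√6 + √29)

Multiply numerator and denominator by -√29 + √6.
Denominator becomes -23; numerator becomes -3*√29 + 3*√6.

(-3*√6 + 3*√29)/23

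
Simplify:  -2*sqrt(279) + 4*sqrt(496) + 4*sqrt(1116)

2*sqrt(279) = 6*sqrt(31); 4*sqrt(496) = 16*sqrt(31); 4*sqrt(1116) = 24*sqrt(31)
Combine: (-6 + 16 + 24)·sqrt(31) = 34*sqrt(31)

34*sqrt(31)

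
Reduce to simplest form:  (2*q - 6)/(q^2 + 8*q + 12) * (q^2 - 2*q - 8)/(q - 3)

Factor: 2*q - 6 = 2*(q - 3);  q^2 + 8*q + 12 = (q + 6)*(q + 2);  q^2 - 2*q - 8 = (q - 4)*(q + 2)
Cancel the common factors (q + 2), (q - 3).

(2*q - 8)/(q + 6)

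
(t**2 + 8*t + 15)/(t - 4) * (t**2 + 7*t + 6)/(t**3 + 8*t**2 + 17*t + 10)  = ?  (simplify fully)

Factor: t**2 + 8*t + 15 = (t + 3)*(t + 5);  t**2 + 7*t + 6 = (t + 1)*(t + 6);  t**3 + 8*t**2 + 17*t + 10 = (t + 5)*(t + 2)*(t + 1)
Cancel the common factors (t + 1), (t + 5).

(t**2 + 9*t + 18)/(t**2 - 2*t - 8)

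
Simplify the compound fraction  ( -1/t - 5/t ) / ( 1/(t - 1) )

Numerator: -1/t - 5/t = -6/t
Denominator: 1/(t - 1) = 1/(t - 1)
Divide: (-6/t) · (t - 1) = (-6*t + 6)/t

(-6*t + 6)/t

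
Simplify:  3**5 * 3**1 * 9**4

3**14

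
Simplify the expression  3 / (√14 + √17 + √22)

(-12*√1309 + 27*√22 + 57*√17 + 75*√14)/871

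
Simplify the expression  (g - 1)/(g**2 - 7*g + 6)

1/(g - 6)

Factor: g**2 - 7*g + 6 = (g - 1)*(g - 6)
Cancel the common factor (g - 1).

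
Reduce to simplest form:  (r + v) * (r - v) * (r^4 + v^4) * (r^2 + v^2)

r^8 - v^8

(r+v)(r-v) = r^2 - v^2; continue pairing.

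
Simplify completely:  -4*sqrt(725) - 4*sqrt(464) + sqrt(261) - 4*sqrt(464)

-49*sqrt(29)

4*sqrt(725) = 20*sqrt(29); 4*sqrt(464) = 16*sqrt(29); sqrt(261) = 3*sqrt(29); 4*sqrt(464) = 16*sqrt(29)
Combine: (-20 - 16 + 3 - 16)·sqrt(29) = -49*sqrt(29)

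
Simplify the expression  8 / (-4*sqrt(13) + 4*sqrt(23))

(sqrt(13) + sqrt(23))/5

Multiply numerator and denominator by 4*sqrt(13) + 4*sqrt(23).
Denominator becomes 160; numerator becomes 32*sqrt(13) + 32*sqrt(23).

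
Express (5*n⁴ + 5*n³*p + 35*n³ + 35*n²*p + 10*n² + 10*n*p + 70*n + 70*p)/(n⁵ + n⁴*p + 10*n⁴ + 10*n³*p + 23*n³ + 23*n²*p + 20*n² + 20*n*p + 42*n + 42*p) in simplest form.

Factor: 5*n⁴ + 5*n³*p + 35*n³ + 35*n²*p + 10*n² + 10*n*p + 70*n + 70*p = 5·(n + p)·(n + 7)·(n² + 2);  n⁵ + n⁴*p + 10*n⁴ + 10*n³*p + 23*n³ + 23*n²*p + 20*n² + 20*n*p + 42*n + 42*p = (n² + 2)·(n + 3)·(n + p)·(n + 7)
Cancel the common factors (n² + 2), (n + p), (n + 7).

5/(n + 3)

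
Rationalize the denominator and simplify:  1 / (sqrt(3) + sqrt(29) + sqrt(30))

Group as (sqrt(29) + sqrt(30)) + sqrt(3); multiply by (sqrt(29) + sqrt(30)) - sqrt(3), then rationalise the remaining surd.

(-3*sqrt(290) + sqrt(30) + 2*sqrt(29) + 28*sqrt(3))/172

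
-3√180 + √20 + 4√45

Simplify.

3√180 = 18*√5; √20 = 2*√5; 4√45 = 12*√5
Combine: (-18 + 2 + 12)·√5 = -4*√5

-4*√5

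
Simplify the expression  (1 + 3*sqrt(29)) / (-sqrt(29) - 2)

(-17 + sqrt(29))/5

Multiply numerator and denominator by -2 + sqrt(29).
Denominator becomes -25; numerator becomes -5*sqrt(29) + 85.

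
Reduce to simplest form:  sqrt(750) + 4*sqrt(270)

sqrt(750) = 5*sqrt(30); 4*sqrt(270) = 12*sqrt(30)
Combine: (5 + 12)·sqrt(30) = 17*sqrt(30)

17*sqrt(30)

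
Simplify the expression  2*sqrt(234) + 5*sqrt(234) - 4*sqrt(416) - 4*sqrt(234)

-7*sqrt(26)

2*sqrt(234) = 6*sqrt(26); 5*sqrt(234) = 15*sqrt(26); 4*sqrt(416) = 16*sqrt(26); 4*sqrt(234) = 12*sqrt(26)
Combine: (6 + 15 - 16 - 12)·sqrt(26) = -7*sqrt(26)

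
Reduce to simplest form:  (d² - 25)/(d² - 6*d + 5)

Factor: d² - 25 = (d - 5)·(d + 5);  d² - 6*d + 5 = (d - 5)·(d - 1)
Cancel the common factor (d - 5).

(d + 5)/(d - 1)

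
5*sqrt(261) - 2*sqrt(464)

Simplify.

7*sqrt(29)

5*sqrt(261) = 15*sqrt(29); 2*sqrt(464) = 8*sqrt(29)
Combine: (15 - 8)·sqrt(29) = 7*sqrt(29)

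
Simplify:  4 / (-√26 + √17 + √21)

(-12*√26 + 22*√21 + 30*√17 + 2*√9282)/321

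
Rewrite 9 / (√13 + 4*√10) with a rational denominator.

Multiply numerator and denominator by -√13 + 4*√10.
Denominator becomes 147; numerator becomes -9*√13 + 36*√10.

(-3*√13 + 12*√10)/49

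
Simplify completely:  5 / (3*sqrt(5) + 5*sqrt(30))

(-3*sqrt(5) + 5*sqrt(30))/141

Multiply numerator and denominator by -3*sqrt(5) + 5*sqrt(30).
Denominator becomes 705; numerator becomes -15*sqrt(5) + 25*sqrt(30).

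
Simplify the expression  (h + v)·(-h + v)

-h² + v²

Difference of squares with P = v, Q = h.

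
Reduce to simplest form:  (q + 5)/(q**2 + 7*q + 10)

Factor: q**2 + 7*q + 10 = (q + 5)*(q + 2)
Cancel the common factor (q + 5).

1/(q + 2)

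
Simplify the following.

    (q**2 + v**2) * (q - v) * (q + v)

q**4 - v**4

(q+v)(q-v) = q**2 - v**2; continue pairing.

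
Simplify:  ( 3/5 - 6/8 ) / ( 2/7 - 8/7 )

Numerator: 3/5 - 6/8 = -3/20
Denominator: 2/7 - 8/7 = -6/7
Divide: (-3/20) · (-7/6) = 7/40

7/40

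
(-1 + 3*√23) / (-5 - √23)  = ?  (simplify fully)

Multiply numerator and denominator by -5 + √23.
Denominator becomes 2; numerator becomes -16*√23 + 74.

-8*√23 + 37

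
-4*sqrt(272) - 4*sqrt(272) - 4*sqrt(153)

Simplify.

4*sqrt(272) = 16*sqrt(17); 4*sqrt(272) = 16*sqrt(17); 4*sqrt(153) = 12*sqrt(17)
Combine: (-16 - 16 - 12)·sqrt(17) = -44*sqrt(17)

-44*sqrt(17)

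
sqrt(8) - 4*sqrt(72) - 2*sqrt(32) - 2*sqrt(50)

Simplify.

-40*sqrt(2)

sqrt(8) = 2*sqrt(2); 4*sqrt(72) = 24*sqrt(2); 2*sqrt(32) = 8*sqrt(2); 2*sqrt(50) = 10*sqrt(2)
Combine: (2 - 24 - 8 - 10)·sqrt(2) = -40*sqrt(2)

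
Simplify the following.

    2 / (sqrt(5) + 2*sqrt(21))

(-2*sqrt(5) + 4*sqrt(21))/79

Multiply numerator and denominator by -2*sqrt(21) + sqrt(5).
Denominator becomes -79; numerator becomes -4*sqrt(21) + 2*sqrt(5).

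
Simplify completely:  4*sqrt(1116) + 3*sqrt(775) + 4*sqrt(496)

55*sqrt(31)

4*sqrt(1116) = 24*sqrt(31); 3*sqrt(775) = 15*sqrt(31); 4*sqrt(496) = 16*sqrt(31)
Combine: (24 + 15 + 16)·sqrt(31) = 55*sqrt(31)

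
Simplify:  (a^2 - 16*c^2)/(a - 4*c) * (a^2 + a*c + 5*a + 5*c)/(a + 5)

Factor: a^2 - 16*c^2 = (a - 4*c)*(a + 4*c);  a^2 + a*c + 5*a + 5*c = (a + 5)*(a + c)
Cancel the common factors (a - 4*c), (a + 5).

a^2 + 5*a*c + 4*c^2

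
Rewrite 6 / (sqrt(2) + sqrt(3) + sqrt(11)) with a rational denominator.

-5*sqrt(3) - 6*sqrt(2) + sqrt(66) + 3*sqrt(11)

Group as (sqrt(3) + sqrt(11)) + sqrt(2); multiply by (sqrt(3) + sqrt(11)) - sqrt(2), then rationalise the remaining surd.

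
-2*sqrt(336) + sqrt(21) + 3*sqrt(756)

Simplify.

11*sqrt(21)

2*sqrt(336) = 8*sqrt(21); sqrt(21) = sqrt(21); 3*sqrt(756) = 18*sqrt(21)
Combine: (-8 + 1 + 18)·sqrt(21) = 11*sqrt(21)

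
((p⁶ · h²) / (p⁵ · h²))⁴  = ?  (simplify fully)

p⁴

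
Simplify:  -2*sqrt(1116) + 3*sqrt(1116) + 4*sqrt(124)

14*sqrt(31)

2*sqrt(1116) = 12*sqrt(31); 3*sqrt(1116) = 18*sqrt(31); 4*sqrt(124) = 8*sqrt(31)
Combine: (-12 + 18 + 8)·sqrt(31) = 14*sqrt(31)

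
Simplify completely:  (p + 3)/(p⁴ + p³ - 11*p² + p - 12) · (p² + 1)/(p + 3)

Factor: p⁴ + p³ - 11*p² + p - 12 = (p - 3)·(p + 4)·(p² + 1)
Cancel the common factors (p² + 1), (p + 3).

1/(p² + p - 12)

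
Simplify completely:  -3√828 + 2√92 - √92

-16*√23

3√828 = 18*√23; 2√92 = 4*√23; √92 = 2*√23
Combine: (-18 + 4 - 2)·√23 = -16*√23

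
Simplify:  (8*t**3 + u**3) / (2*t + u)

4*t**2 - 2*t*u + u**2

Factor as (a+b)(a**2-ab+b**2) with a=u, b=(2*t).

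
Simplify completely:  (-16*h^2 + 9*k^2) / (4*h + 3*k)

-16*h^2 + 9*k^2 factors as -(4*h - 3*k)*(4*h + 3*k).

-4*h + 3*k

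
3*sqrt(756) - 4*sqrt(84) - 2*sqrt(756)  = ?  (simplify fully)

-2*sqrt(21)

3*sqrt(756) = 18*sqrt(21); 4*sqrt(84) = 8*sqrt(21); 2*sqrt(756) = 12*sqrt(21)
Combine: (18 - 8 - 12)·sqrt(21) = -2*sqrt(21)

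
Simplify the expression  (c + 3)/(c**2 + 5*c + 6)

Factor: c**2 + 5*c + 6 = (c + 3)*(c + 2)
Cancel the common factor (c + 3).

1/(c + 2)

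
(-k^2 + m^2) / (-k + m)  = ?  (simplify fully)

k + m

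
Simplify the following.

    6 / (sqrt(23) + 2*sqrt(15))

(-6*sqrt(23) + 12*sqrt(15))/37

Multiply numerator and denominator by -sqrt(23) + 2*sqrt(15).
Denominator becomes 37; numerator becomes -6*sqrt(23) + 12*sqrt(15).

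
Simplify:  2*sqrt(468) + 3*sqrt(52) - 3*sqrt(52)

12*sqrt(13)

2*sqrt(468) = 12*sqrt(13); 3*sqrt(52) = 6*sqrt(13); 3*sqrt(52) = 6*sqrt(13)
Combine: (12 + 6 - 6)·sqrt(13) = 12*sqrt(13)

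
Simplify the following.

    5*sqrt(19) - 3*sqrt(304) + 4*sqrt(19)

-3*sqrt(19)

5*sqrt(19) = 5*sqrt(19); 3*sqrt(304) = 12*sqrt(19); 4*sqrt(19) = 4*sqrt(19)
Combine: (5 - 12 + 4)·sqrt(19) = -3*sqrt(19)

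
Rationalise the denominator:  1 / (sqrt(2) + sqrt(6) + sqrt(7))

(-4*sqrt(21) + sqrt(7) + 3*sqrt(6) + 11*sqrt(2))/47

Group as (sqrt(2) + sqrt(7)) + sqrt(6); multiply by (sqrt(2) + sqrt(7)) - sqrt(6), then rationalise the remaining surd.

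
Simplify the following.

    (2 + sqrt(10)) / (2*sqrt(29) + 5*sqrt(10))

Multiply numerator and denominator by -2*sqrt(29) + 5*sqrt(10).
Denominator becomes 134; numerator becomes -2*sqrt(290) - 4*sqrt(29) + 10*sqrt(10) + 50.

(-sqrt(290) - 2*sqrt(29) + 5*sqrt(10) + 25)/67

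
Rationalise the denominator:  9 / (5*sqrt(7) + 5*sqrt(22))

Multiply numerator and denominator by -5*sqrt(7) + 5*sqrt(22).
Denominator becomes 375; numerator becomes -45*sqrt(7) + 45*sqrt(22).

(-3*sqrt(7) + 3*sqrt(22))/25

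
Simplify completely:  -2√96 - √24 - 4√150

-30*√6

2√96 = 8*√6; √24 = 2*√6; 4√150 = 20*√6
Combine: (-8 - 2 - 20)·√6 = -30*√6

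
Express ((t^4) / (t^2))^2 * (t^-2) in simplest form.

t^2

Inside the bracket: t^2
Raise to the power 2: t^4
Multiply by (t^-2): add exponents.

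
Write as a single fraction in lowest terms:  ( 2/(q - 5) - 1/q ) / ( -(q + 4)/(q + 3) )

Numerator: 2/(q - 5) - 1/q = (q + 5)/(q² - 5*q)
Denominator: -(q + 4)/(q + 3) = (-q - 4)/(q + 3)
Divide: ((q + 5)/(q² - 5*q)) · ((q + 3)/(-q - 4)) = (-q² - 8*q - 15)/(q³ - q² - 20*q)

(-q² - 8*q - 15)/(q³ - q² - 20*q)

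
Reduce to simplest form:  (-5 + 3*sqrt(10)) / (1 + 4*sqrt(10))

(-23*sqrt(10) + 125)/159

Multiply numerator and denominator by -4*sqrt(10) + 1.
Denominator becomes -159; numerator becomes -125 + 23*sqrt(10).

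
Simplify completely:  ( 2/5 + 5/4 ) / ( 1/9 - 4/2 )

-297/340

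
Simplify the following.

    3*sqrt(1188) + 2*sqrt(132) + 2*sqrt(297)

3*sqrt(1188) = 18*sqrt(33); 2*sqrt(132) = 4*sqrt(33); 2*sqrt(297) = 6*sqrt(33)
Combine: (18 + 4 + 6)·sqrt(33) = 28*sqrt(33)

28*sqrt(33)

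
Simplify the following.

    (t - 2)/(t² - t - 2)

Factor: t² - t - 2 = (t + 1)·(t - 2)
Cancel the common factor (t - 2).

1/(t + 1)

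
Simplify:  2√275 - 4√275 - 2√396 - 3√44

-28*√11

2√275 = 10*√11; 4√275 = 20*√11; 2√396 = 12*√11; 3√44 = 6*√11
Combine: (10 - 20 - 12 - 6)·√11 = -28*√11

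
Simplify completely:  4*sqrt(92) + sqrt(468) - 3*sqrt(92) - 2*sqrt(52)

2*sqrt(13) + 2*sqrt(23)

4*sqrt(92) = 8*sqrt(23); sqrt(468) = 6*sqrt(13); 3*sqrt(92) = 6*sqrt(23); 2*sqrt(52) = 4*sqrt(13)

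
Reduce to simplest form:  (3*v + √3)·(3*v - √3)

(3*v)^2 - (√3)^2 = 9*v² - 3.

9*v² - 3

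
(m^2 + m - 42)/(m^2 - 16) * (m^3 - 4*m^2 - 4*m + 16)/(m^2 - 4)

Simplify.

Factor: m^2 + m - 42 = (m + 7)*(m - 6);  m^2 - 16 = (m - 4)*(m + 4);  m^3 - 4*m^2 - 4*m + 16 = (m - 4)*(m - 2)*(m + 2);  m^2 - 4 = (m - 2)*(m + 2)
Cancel the common factors (m - 2), (m - 4), (m + 2).

(m^2 + m - 42)/(m + 4)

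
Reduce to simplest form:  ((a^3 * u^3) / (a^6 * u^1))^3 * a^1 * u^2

Inside the bracket: (a^-3) * u^2
Raise to the power 3: (a^-9) * u^6
Multiply by a^1 * u^2: add exponents.

u^8/a^8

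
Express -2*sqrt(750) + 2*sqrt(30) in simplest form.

-8*sqrt(30)

2*sqrt(750) = 10*sqrt(30); 2*sqrt(30) = 2*sqrt(30)
Combine: (-10 + 2)·sqrt(30) = -8*sqrt(30)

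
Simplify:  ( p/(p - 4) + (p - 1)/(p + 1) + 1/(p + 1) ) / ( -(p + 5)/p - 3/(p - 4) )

(-2*p³ + 3*p²)/(p³ + 5*p² - 16*p - 20)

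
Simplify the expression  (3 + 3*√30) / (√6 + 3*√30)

Multiply numerator and denominator by -√6 + 3*√30.
Denominator becomes 264; numerator becomes -18*√5 - 3*√6 + 9*√30 + 270.

(-6*√5 - √6 + 3*√30 + 90)/88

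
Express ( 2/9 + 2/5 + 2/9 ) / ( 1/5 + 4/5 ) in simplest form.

38/45

Numerator: 2/9 + 2/5 + 2/9 = 38/45
Denominator: 1/5 + 4/5 = 1
Divide: (38/45) · (1) = 38/45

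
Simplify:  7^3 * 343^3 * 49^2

7^16

7^3 = 7^3; 343^3 = 7^9; 49^2 = 7^4
Combine exponents: 7^16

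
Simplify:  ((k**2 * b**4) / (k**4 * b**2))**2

b**4/k**4

Inside the bracket: (k**-2) * b**2
Raise to the power 2: (k**-4) * b**4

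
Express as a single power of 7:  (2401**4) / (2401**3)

2401**4 = 7**16; 2401**3 = 7**12
Combine exponents: 7**4

7**4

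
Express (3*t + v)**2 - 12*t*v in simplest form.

Expanding gives 9*t**2 - 6*t*v + v**2, a perfect square.

(3*t - v)**2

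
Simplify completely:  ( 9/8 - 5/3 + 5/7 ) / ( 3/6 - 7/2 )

-29/504

Numerator: 9/8 - 5/3 + 5/7 = 29/168
Denominator: 3/6 - 7/2 = -3
Divide: (29/168) · (-1/3) = -29/504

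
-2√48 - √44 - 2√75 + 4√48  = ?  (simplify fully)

2√48 = 8*√3; √44 = 2*√11; 2√75 = 10*√3; 4√48 = 16*√3

-2*√11 - 2*√3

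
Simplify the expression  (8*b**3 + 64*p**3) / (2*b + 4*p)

4*b**2 - 8*b*p + 16*p**2

Factor as (a+b)(a**2-ab+b**2) with a=(2*b), b=(4*p).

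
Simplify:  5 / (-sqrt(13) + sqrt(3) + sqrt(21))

(-55*sqrt(13) - 25*sqrt(21) + 155*sqrt(3) + 30*sqrt(91))/131

Group as (sqrt(3) + sqrt(21)) - sqrt(13); multiply by (sqrt(3) + sqrt(21)) + sqrt(13), then rationalise the remaining surd.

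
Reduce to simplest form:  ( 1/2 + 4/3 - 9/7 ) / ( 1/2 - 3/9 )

Numerator: 1/2 + 4/3 - 9/7 = 23/42
Denominator: 1/2 - 3/9 = 1/6
Divide: (23/42) · (6) = 23/7

23/7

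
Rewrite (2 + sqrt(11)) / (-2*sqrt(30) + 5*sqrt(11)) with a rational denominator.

(4*sqrt(30) + 10*sqrt(11) + 2*sqrt(330) + 55)/155

Multiply numerator and denominator by 2*sqrt(30) + 5*sqrt(11).
Denominator becomes 155; numerator becomes 4*sqrt(30) + 10*sqrt(11) + 2*sqrt(330) + 55.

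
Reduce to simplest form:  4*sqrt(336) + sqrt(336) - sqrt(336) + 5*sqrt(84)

4*sqrt(336) = 16*sqrt(21); sqrt(336) = 4*sqrt(21); sqrt(336) = 4*sqrt(21); 5*sqrt(84) = 10*sqrt(21)
Combine: (16 + 4 - 4 + 10)·sqrt(21) = 26*sqrt(21)

26*sqrt(21)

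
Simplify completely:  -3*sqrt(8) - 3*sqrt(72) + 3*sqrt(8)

-18*sqrt(2)

3*sqrt(8) = 6*sqrt(2); 3*sqrt(72) = 18*sqrt(2); 3*sqrt(8) = 6*sqrt(2)
Combine: (-6 - 18 + 6)·sqrt(2) = -18*sqrt(2)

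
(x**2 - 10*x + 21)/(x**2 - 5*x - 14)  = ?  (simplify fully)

(x - 3)/(x + 2)

Factor: x**2 - 10*x + 21 = (x - 7)*(x - 3);  x**2 - 5*x - 14 = (x - 7)*(x + 2)
Cancel the common factor (x - 7).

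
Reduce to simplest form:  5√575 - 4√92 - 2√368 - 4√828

5√575 = 25*√23; 4√92 = 8*√23; 2√368 = 8*√23; 4√828 = 24*√23
Combine: (25 - 8 - 8 - 24)·√23 = -15*√23

-15*√23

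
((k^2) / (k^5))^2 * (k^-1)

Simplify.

k^(-7)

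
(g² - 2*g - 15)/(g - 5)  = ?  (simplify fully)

Factor: g² - 2*g - 15 = (g - 5)·(g + 3)
Cancel the common factor (g - 5).

g + 3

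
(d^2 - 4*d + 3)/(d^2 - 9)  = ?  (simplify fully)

(d - 1)/(d + 3)

Factor: d^2 - 4*d + 3 = (d - 3)*(d - 1);  d^2 - 9 = (d + 3)*(d - 3)
Cancel the common factor (d - 3).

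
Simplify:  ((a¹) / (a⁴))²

a^(-6)

Inside the bracket: (a^-3)
Raise to the power 2: (a^-6)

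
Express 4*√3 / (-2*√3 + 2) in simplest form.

-3 - √3

Multiply numerator and denominator by 2 + 2*√3.
Denominator becomes -8; numerator becomes 8*√3 + 24.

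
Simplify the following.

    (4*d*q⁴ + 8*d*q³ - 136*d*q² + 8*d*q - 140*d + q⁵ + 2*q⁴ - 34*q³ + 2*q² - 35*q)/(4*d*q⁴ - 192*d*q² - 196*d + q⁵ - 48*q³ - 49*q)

(q - 5)/(q - 7)

Factor: 4*d*q⁴ + 8*d*q³ - 136*d*q² + 8*d*q - 140*d + q⁵ + 2*q⁴ - 34*q³ + 2*q² - 35*q = (4*d + q)·(q + 7)·(q² + 1)·(q - 5);  4*d*q⁴ - 192*d*q² - 196*d + q⁵ - 48*q³ - 49*q = (q - 7)·(4*d + q)·(q² + 1)·(q + 7)
Cancel the common factors (q² + 1), (4*d + q), (q + 7).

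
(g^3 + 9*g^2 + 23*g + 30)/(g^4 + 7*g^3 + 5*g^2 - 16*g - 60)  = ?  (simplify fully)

1/(g - 2)

Factor: g^3 + 9*g^2 + 23*g + 30 = (g^2 + 3*g + 5)*(g + 6);  g^4 + 7*g^3 + 5*g^2 - 16*g - 60 = (g + 6)*(g - 2)*(g^2 + 3*g + 5)
Cancel the common factors (g^2 + 3*g + 5), (g + 6).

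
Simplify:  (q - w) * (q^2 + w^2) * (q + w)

q^4 - w^4

Pair the conjugate factors: (q+w)(q-w) = q^2 - w^2, then repeat with the next factor.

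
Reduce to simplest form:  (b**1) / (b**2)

1/b

Quotient: (b**-1)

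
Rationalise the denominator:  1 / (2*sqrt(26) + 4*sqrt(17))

(-sqrt(26) + 2*sqrt(17))/84

Multiply numerator and denominator by -4*sqrt(17) + 2*sqrt(26).
Denominator becomes -168; numerator becomes -4*sqrt(17) + 2*sqrt(26).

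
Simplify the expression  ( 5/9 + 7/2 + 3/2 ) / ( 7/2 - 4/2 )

Numerator: 5/9 + 7/2 + 3/2 = 50/9
Denominator: 7/2 - 4/2 = 3/2
Divide: (50/9) · (2/3) = 100/27

100/27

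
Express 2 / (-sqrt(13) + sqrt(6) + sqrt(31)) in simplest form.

Group as (sqrt(6) + sqrt(31)) - sqrt(13); multiply by (sqrt(6) + sqrt(31)) + sqrt(13), then rationalise the remaining surd.

(-12*sqrt(13) - 6*sqrt(31) + 19*sqrt(6) + sqrt(2418))/42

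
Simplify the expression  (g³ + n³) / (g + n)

g² - g*n + n²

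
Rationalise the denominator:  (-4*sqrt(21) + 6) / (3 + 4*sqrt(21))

(-118 + 12*sqrt(21))/109

Multiply numerator and denominator by -4*sqrt(21) + 3.
Denominator becomes -327; numerator becomes -36*sqrt(21) + 354.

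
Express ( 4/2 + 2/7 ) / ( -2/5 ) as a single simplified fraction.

Numerator: 4/2 + 2/7 = 16/7
Denominator: -2/5 = -2/5
Divide: (16/7) · (-5/2) = -40/7

-40/7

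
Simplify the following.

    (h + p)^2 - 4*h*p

Expand the square and combine the 4*h*p term.

(h - p)^2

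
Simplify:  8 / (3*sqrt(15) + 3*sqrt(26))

Multiply numerator and denominator by -3*sqrt(15) + 3*sqrt(26).
Denominator becomes 99; numerator becomes -24*sqrt(15) + 24*sqrt(26).

(-8*sqrt(15) + 8*sqrt(26))/33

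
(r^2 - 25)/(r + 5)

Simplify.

Factor: r^2 - 25 = (r + 5)*(r - 5)
Cancel the common factor (r + 5).

r - 5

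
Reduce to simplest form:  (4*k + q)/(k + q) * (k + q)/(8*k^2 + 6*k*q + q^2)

1/(2*k + q)

Factor: 8*k^2 + 6*k*q + q^2 = (2*k + q)*(4*k + q)
Cancel the common factors (4*k + q), (k + q).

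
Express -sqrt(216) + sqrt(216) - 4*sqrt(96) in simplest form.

sqrt(216) = 6*sqrt(6); sqrt(216) = 6*sqrt(6); 4*sqrt(96) = 16*sqrt(6)
Combine: (-6 + 6 - 16)·sqrt(6) = -16*sqrt(6)

-16*sqrt(6)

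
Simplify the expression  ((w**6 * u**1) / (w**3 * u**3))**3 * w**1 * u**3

Inside the bracket: w**3 * (u**-2)
Raise to the power 3: w**9 * (u**-6)
Multiply by w**1 * u**3: add exponents.

w**10/u**3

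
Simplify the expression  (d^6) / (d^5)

d

Quotient: d^1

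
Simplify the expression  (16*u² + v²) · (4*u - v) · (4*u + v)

256*u⁴ - v⁴

((4*u)+v)((4*u)-v) = 16*u² - v²; continue pairing.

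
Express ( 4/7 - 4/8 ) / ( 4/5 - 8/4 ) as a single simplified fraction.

Numerator: 4/7 - 4/8 = 1/14
Denominator: 4/5 - 8/4 = -6/5
Divide: (1/14) · (-5/6) = -5/84

-5/84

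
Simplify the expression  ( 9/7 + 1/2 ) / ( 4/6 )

75/28

Numerator: 9/7 + 1/2 = 25/14
Denominator: 4/6 = 2/3
Divide: (25/14) · (3/2) = 75/28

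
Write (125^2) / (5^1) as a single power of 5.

5^5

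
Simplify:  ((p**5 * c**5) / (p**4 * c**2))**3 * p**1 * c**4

Inside the bracket: p**1 * c**3
Raise to the power 3: p**3 * c**9
Multiply by p**1 * c**4: add exponents.

c**13*p**4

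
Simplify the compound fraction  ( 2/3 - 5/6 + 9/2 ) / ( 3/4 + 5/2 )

4/3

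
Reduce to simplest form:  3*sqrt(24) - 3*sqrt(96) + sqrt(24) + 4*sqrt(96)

3*sqrt(24) = 6*sqrt(6); 3*sqrt(96) = 12*sqrt(6); sqrt(24) = 2*sqrt(6); 4*sqrt(96) = 16*sqrt(6)
Combine: (6 - 12 + 2 + 16)·sqrt(6) = 12*sqrt(6)

12*sqrt(6)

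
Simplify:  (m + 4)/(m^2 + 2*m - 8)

Factor: m^2 + 2*m - 8 = (m - 2)*(m + 4)
Cancel the common factor (m + 4).

1/(m - 2)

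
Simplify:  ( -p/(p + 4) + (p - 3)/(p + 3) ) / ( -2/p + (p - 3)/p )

(-2*p² - 12*p)/(p³ + 2*p² - 23*p - 60)

Numerator: -p/(p + 4) + (p - 3)/(p + 3) = (-2*p - 12)/(p² + 7*p + 12)
Denominator: -2/p + (p - 3)/p = (p - 5)/p
Divide: ((-2*p - 12)/(p² + 7*p + 12)) · (p/(p - 5)) = (-2*p² - 12*p)/(p³ + 2*p² - 23*p - 60)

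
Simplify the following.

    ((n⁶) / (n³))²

n⁶

Inside the bracket: n³
Raise to the power 2: n⁶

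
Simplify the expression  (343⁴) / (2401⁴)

7^(-4)

343⁴ = 7^12; 2401⁴ = 7^16
Combine exponents: 7^(-4)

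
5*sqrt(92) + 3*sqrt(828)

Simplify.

5*sqrt(92) = 10*sqrt(23); 3*sqrt(828) = 18*sqrt(23)
Combine: (10 + 18)·sqrt(23) = 28*sqrt(23)

28*sqrt(23)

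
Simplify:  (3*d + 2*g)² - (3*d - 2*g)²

24*d*g

Write as f((3*d),(2*g)) - f((3*d),-(2*g)) and expand.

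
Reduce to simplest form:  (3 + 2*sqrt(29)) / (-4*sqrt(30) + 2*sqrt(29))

(-4*sqrt(870) - 58 - 6*sqrt(30) - 3*sqrt(29))/182

Multiply numerator and denominator by 2*sqrt(29) + 4*sqrt(30).
Denominator becomes -364; numerator becomes 6*sqrt(29) + 12*sqrt(30) + 116 + 8*sqrt(870).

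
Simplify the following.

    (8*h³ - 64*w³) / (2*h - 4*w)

4*h² + 8*h*w + 16*w²

(2*h)^3 - (4*w)^3 = (2*h - 4*w)(4*h² + 8*h*w + 16*w²).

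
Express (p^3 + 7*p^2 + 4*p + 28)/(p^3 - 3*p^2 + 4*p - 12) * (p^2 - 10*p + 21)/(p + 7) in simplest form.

Factor: p^3 + 7*p^2 + 4*p + 28 = (p^2 + 4)*(p + 7);  p^3 - 3*p^2 + 4*p - 12 = (p^2 + 4)*(p - 3);  p^2 - 10*p + 21 = (p - 3)*(p - 7)
Cancel the common factors (p^2 + 4), (p + 7), (p - 3).

p - 7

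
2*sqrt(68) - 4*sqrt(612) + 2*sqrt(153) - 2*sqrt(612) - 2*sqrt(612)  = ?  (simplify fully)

-38*sqrt(17)

2*sqrt(68) = 4*sqrt(17); 4*sqrt(612) = 24*sqrt(17); 2*sqrt(153) = 6*sqrt(17); 2*sqrt(612) = 12*sqrt(17); 2*sqrt(612) = 12*sqrt(17)
Combine: (4 - 24 + 6 - 12 - 12)·sqrt(17) = -38*sqrt(17)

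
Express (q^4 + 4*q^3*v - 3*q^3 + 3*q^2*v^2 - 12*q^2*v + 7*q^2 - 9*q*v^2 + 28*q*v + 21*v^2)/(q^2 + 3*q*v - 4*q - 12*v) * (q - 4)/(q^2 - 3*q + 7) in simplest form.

q + v

Factor: q^4 + 4*q^3*v - 3*q^3 + 3*q^2*v^2 - 12*q^2*v + 7*q^2 - 9*q*v^2 + 28*q*v + 21*v^2 = (q + 3*v)*(q + v)*(q^2 - 3*q + 7);  q^2 + 3*q*v - 4*q - 12*v = (q - 4)*(q + 3*v)
Cancel the common factors (q^2 - 3*q + 7), (q - 4), (q + 3*v).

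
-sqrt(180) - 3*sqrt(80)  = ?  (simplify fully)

-18*sqrt(5)

sqrt(180) = 6*sqrt(5); 3*sqrt(80) = 12*sqrt(5)
Combine: (-6 - 12)·sqrt(5) = -18*sqrt(5)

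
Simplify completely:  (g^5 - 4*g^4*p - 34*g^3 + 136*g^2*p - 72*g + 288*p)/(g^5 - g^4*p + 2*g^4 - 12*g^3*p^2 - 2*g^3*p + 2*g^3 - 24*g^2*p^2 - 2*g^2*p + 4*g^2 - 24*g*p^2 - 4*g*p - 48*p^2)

Factor: g^5 - 4*g^4*p - 34*g^3 + 136*g^2*p - 72*g + 288*p = (g - 6)*(g^2 + 2)*(g + 6)*(g - 4*p);  g^5 - g^4*p + 2*g^4 - 12*g^3*p^2 - 2*g^3*p + 2*g^3 - 24*g^2*p^2 - 2*g^2*p + 4*g^2 - 24*g*p^2 - 4*g*p - 48*p^2 = (g - 4*p)*(g + 2)*(g^2 + 2)*(g + 3*p)
Cancel the common factors (g^2 + 2), (g - 4*p).

(g^2 - 36)/(g^2 + 3*g*p + 2*g + 6*p)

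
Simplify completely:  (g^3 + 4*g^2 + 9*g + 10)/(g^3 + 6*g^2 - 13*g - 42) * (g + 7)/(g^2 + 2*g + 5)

Factor: g^3 + 4*g^2 + 9*g + 10 = (g + 2)*(g^2 + 2*g + 5);  g^3 + 6*g^2 - 13*g - 42 = (g + 2)*(g - 3)*(g + 7)
Cancel the common factors (g^2 + 2*g + 5), (g + 2), (g + 7).

1/(g - 3)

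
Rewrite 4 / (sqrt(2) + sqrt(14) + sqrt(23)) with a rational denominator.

(-16*sqrt(161) - 28*sqrt(23) + 44*sqrt(14) + 140*sqrt(2))/63

Group as (sqrt(14) + sqrt(23)) + sqrt(2); multiply by (sqrt(14) + sqrt(23)) - sqrt(2), then rationalise the remaining surd.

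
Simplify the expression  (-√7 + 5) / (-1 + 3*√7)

Multiply numerator and denominator by -3*√7 - 1.
Denominator becomes -62; numerator becomes -14*√7 + 16.

(-8 + 7*√7)/31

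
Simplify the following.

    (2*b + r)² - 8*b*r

(2*b - r)²

Expand the square and combine the 8*b*r term.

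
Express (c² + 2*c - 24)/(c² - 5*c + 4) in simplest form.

Factor: c² + 2*c - 24 = (c - 4)·(c + 6);  c² - 5*c + 4 = (c - 4)·(c - 1)
Cancel the common factor (c - 4).

(c + 6)/(c - 1)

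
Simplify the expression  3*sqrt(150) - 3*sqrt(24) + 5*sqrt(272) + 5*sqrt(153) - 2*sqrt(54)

3*sqrt(6) + 35*sqrt(17)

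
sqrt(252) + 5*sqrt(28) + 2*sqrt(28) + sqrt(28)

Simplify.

sqrt(252) = 6*sqrt(7); 5*sqrt(28) = 10*sqrt(7); 2*sqrt(28) = 4*sqrt(7); sqrt(28) = 2*sqrt(7)
Combine: (6 + 10 + 4 + 2)·sqrt(7) = 22*sqrt(7)

22*sqrt(7)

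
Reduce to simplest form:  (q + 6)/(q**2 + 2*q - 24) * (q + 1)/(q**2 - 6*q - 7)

1/(q**2 - 11*q + 28)

Factor: q**2 + 2*q - 24 = (q - 4)*(q + 6);  q**2 - 6*q - 7 = (q + 1)*(q - 7)
Cancel the common factors (q + 1), (q + 6).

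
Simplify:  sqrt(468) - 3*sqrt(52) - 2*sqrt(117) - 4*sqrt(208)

sqrt(468) = 6*sqrt(13); 3*sqrt(52) = 6*sqrt(13); 2*sqrt(117) = 6*sqrt(13); 4*sqrt(208) = 16*sqrt(13)
Combine: (6 - 6 - 6 - 16)·sqrt(13) = -22*sqrt(13)

-22*sqrt(13)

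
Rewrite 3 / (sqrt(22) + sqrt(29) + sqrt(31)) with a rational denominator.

(-3*sqrt(19778) + 30*sqrt(31) + 36*sqrt(29) + 57*sqrt(22))/1076

Group as (sqrt(22) + sqrt(31)) + sqrt(29); multiply by (sqrt(22) + sqrt(31)) - sqrt(29), then rationalise the remaining surd.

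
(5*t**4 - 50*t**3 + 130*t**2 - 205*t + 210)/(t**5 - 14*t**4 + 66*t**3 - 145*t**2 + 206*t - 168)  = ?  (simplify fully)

Factor: 5*t**4 - 50*t**3 + 130*t**2 - 205*t + 210 = 5*(t**2 - t + 3)*(t - 7)*(t - 2);  t**5 - 14*t**4 + 66*t**3 - 145*t**2 + 206*t - 168 = (t - 4)*(t - 2)*(t**2 - t + 3)*(t - 7)
Cancel the common factors (t**2 - t + 3), (t - 2), (t - 7).

5/(t - 4)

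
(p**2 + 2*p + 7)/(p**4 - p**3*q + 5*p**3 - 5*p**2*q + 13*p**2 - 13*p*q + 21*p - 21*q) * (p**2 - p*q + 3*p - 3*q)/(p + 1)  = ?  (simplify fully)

Factor: p**4 - p**3*q + 5*p**3 - 5*p**2*q + 13*p**2 - 13*p*q + 21*p - 21*q = (p**2 + 2*p + 7)*(p - q)*(p + 3);  p**2 - p*q + 3*p - 3*q = (p + 3)*(p - q)
Cancel the common factors (p**2 + 2*p + 7), (p - q), (p + 3).

1/(p + 1)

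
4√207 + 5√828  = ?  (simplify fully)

4√207 = 12*√23; 5√828 = 30*√23
Combine: (12 + 30)·√23 = 42*√23

42*√23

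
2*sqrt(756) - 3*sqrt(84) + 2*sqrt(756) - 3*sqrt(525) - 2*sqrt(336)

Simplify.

-5*sqrt(21)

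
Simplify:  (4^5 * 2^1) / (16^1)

2^7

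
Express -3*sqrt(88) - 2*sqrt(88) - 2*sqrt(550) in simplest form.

3*sqrt(88) = 6*sqrt(22); 2*sqrt(88) = 4*sqrt(22); 2*sqrt(550) = 10*sqrt(22)
Combine: (-6 - 4 - 10)·sqrt(22) = -20*sqrt(22)

-20*sqrt(22)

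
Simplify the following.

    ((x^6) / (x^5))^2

x^2

Inside the bracket: x^1
Raise to the power 2: x^2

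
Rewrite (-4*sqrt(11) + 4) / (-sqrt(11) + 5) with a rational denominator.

(-8*sqrt(11) - 12)/7

Multiply numerator and denominator by sqrt(11) + 5.
Denominator becomes 14; numerator becomes -16*sqrt(11) - 24.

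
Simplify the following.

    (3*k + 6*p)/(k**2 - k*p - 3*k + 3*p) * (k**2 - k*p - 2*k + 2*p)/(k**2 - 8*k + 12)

(3*k + 6*p)/(k**2 - 9*k + 18)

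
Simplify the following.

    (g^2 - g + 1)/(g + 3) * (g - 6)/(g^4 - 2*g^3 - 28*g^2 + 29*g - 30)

1/(g^2 + 8*g + 15)

Factor: g^4 - 2*g^3 - 28*g^2 + 29*g - 30 = (g + 5)*(g - 6)*(g^2 - g + 1)
Cancel the common factors (g^2 - g + 1), (g - 6).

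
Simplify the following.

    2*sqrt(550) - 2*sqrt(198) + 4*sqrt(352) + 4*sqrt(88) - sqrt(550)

2*sqrt(550) = 10*sqrt(22); 2*sqrt(198) = 6*sqrt(22); 4*sqrt(352) = 16*sqrt(22); 4*sqrt(88) = 8*sqrt(22); sqrt(550) = 5*sqrt(22)
Combine: (10 - 6 + 16 + 8 - 5)·sqrt(22) = 23*sqrt(22)

23*sqrt(22)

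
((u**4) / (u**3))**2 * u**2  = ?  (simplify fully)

Inside the bracket: u**1
Raise to the power 2: u**2
Multiply by u**2: add exponents.

u**4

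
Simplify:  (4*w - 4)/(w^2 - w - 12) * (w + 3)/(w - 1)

4/(w - 4)

Factor: 4*w - 4 = 4*(w - 1);  w^2 - w - 12 = (w + 3)*(w - 4)
Cancel the common factors (w + 3), (w - 1).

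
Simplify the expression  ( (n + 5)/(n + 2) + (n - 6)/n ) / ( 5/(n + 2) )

Numerator: (n + 5)/(n + 2) + (n - 6)/n = (2*n^2 + n - 12)/(n^2 + 2*n)
Denominator: 5/(n + 2) = 5/(n + 2)
Divide: ((2*n^2 + n - 12)/(n^2 + 2*n)) · (n/5 + 2/5) = (2*n^2 + n - 12)/(5*n)

(2*n^2 + n - 12)/(5*n)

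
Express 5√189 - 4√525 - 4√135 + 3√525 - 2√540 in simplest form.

5√189 = 15*√21; 4√525 = 20*√21; 4√135 = 12*√15; 3√525 = 15*√21; 2√540 = 12*√15

-24*√15 + 10*√21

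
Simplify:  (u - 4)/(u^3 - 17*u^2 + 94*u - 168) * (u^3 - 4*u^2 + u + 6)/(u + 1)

Factor: u^3 - 17*u^2 + 94*u - 168 = (u - 7)*(u - 4)*(u - 6);  u^3 - 4*u^2 + u + 6 = (u - 3)*(u - 2)*(u + 1)
Cancel the common factors (u - 4), (u + 1).

(u^2 - 5*u + 6)/(u^2 - 13*u + 42)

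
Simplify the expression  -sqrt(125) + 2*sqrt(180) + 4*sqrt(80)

23*sqrt(5)

sqrt(125) = 5*sqrt(5); 2*sqrt(180) = 12*sqrt(5); 4*sqrt(80) = 16*sqrt(5)
Combine: (-5 + 12 + 16)·sqrt(5) = 23*sqrt(5)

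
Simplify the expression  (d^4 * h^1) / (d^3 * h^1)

d

Quotient: d^1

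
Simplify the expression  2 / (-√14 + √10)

(-√14 - √10)/2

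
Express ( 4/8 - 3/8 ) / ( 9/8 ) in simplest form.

1/9

Numerator: 4/8 - 3/8 = 1/8
Denominator: 9/8 = 9/8
Divide: (1/8) · (8/9) = 1/9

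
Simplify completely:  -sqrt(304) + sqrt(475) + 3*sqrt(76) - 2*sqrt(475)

-3*sqrt(19)

sqrt(304) = 4*sqrt(19); sqrt(475) = 5*sqrt(19); 3*sqrt(76) = 6*sqrt(19); 2*sqrt(475) = 10*sqrt(19)
Combine: (-4 + 5 + 6 - 10)·sqrt(19) = -3*sqrt(19)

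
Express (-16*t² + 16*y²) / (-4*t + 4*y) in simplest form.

Difference of squares: factor out (-4*t + 4*y).

4*t + 4*y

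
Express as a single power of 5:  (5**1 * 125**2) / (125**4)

5**(-5)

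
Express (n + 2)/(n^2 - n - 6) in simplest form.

1/(n - 3)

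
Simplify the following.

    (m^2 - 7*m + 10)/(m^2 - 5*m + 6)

Factor: m^2 - 7*m + 10 = (m - 2)*(m - 5);  m^2 - 5*m + 6 = (m - 2)*(m - 3)
Cancel the common factor (m - 2).

(m - 5)/(m - 3)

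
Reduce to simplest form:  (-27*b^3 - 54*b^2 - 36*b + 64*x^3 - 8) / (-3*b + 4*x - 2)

Apply the difference-of-cubes factorisation and cancel (-3*b + 4*x - 2).

9*b^2 + 12*b*x + 12*b + 16*x^2 + 8*x + 4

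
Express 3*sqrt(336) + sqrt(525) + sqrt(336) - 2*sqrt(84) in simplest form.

3*sqrt(336) = 12*sqrt(21); sqrt(525) = 5*sqrt(21); sqrt(336) = 4*sqrt(21); 2*sqrt(84) = 4*sqrt(21)
Combine: (12 + 5 + 4 - 4)·sqrt(21) = 17*sqrt(21)

17*sqrt(21)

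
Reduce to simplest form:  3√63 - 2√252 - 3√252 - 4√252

3√63 = 9*√7; 2√252 = 12*√7; 3√252 = 18*√7; 4√252 = 24*√7
Combine: (9 - 12 - 18 - 24)·√7 = -45*√7

-45*√7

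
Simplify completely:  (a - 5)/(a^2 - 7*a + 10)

1/(a - 2)

Factor: a^2 - 7*a + 10 = (a - 2)*(a - 5)
Cancel the common factor (a - 5).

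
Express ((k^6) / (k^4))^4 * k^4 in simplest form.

Inside the bracket: k^2
Raise to the power 4: k^8
Multiply by k^4: add exponents.

k^12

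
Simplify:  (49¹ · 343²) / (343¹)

49¹ = 7^2; 343² = 7^6; 343¹ = 7^3
Combine exponents: 7^5

7^5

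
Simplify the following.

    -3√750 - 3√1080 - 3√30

-36*√30

3√750 = 15*√30; 3√1080 = 18*√30; 3√30 = 3*√30
Combine: (-15 - 18 - 3)·√30 = -36*√30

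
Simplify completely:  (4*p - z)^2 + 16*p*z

(4*p + z)^2

Expand the square and combine the 16*p*z term.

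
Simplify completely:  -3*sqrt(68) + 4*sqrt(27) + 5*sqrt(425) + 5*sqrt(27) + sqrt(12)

3*sqrt(68) = 6*sqrt(17); 4*sqrt(27) = 12*sqrt(3); 5*sqrt(425) = 25*sqrt(17); 5*sqrt(27) = 15*sqrt(3); sqrt(12) = 2*sqrt(3)

29*sqrt(3) + 19*sqrt(17)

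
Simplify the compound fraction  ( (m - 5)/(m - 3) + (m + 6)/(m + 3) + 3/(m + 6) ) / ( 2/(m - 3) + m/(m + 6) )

(2*m^3 + 16*m^2 - 27*m - 225)/(m^3 + 2*m^2 + 9*m + 36)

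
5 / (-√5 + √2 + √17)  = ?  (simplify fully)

Group as (√2 + √17) - √5; multiply by (√2 + √17) + √5, then rationalise the remaining surd.

(-10*√2 - √170 + 7*√5 + 5*√17)/6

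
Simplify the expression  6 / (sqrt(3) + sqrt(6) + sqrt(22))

(-114*sqrt(6) - 150*sqrt(3) + 72*sqrt(11) + 78*sqrt(22))/97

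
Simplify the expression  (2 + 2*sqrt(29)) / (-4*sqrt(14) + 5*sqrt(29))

(8*sqrt(14) + 10*sqrt(29) + 8*sqrt(406) + 290)/501

Multiply numerator and denominator by 4*sqrt(14) + 5*sqrt(29).
Denominator becomes 501; numerator becomes 8*sqrt(14) + 10*sqrt(29) + 8*sqrt(406) + 290.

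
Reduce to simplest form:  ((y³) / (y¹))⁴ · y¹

y⁹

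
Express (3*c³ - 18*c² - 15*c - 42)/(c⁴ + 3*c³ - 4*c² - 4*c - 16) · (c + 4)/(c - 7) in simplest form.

3/(c - 2)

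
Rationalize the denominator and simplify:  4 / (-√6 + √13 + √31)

Group as (√13 + √31) - √6; multiply by (√13 + √31) + √6, then rationalise the remaining surd.

(-19*√6 - 6*√31 + 12*√13 + √2418)/21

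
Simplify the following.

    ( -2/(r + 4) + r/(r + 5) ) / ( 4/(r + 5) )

(r^2 + 2*r - 10)/(4*r + 16)

Numerator: -2/(r + 4) + r/(r + 5) = (r^2 + 2*r - 10)/(r^2 + 9*r + 20)
Denominator: 4/(r + 5) = 4/(r + 5)
Divide: ((r^2 + 2*r - 10)/(r^2 + 9*r + 20)) · (r/4 + 5/4) = (r^2 + 2*r - 10)/(4*r + 16)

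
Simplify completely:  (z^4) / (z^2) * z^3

z^5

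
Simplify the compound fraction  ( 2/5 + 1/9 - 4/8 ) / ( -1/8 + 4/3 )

4/435

Numerator: 2/5 + 1/9 - 4/8 = 1/90
Denominator: -1/8 + 4/3 = 29/24
Divide: (1/90) · (24/29) = 4/435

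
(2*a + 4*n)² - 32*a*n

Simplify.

Expand the square and combine the 32*a*n term.

4*(a - 2*n)²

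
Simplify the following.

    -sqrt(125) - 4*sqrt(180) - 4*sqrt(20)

-37*sqrt(5)

sqrt(125) = 5*sqrt(5); 4*sqrt(180) = 24*sqrt(5); 4*sqrt(20) = 8*sqrt(5)
Combine: (-5 - 24 - 8)·sqrt(5) = -37*sqrt(5)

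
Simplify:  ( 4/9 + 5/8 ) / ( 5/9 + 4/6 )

7/8

Numerator: 4/9 + 5/8 = 77/72
Denominator: 5/9 + 4/6 = 11/9
Divide: (77/72) · (9/11) = 7/8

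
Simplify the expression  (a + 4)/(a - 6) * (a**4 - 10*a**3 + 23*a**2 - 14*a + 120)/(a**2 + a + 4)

a**2 - a - 20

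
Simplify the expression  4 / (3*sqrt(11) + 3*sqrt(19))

(-sqrt(11) + sqrt(19))/6

Multiply numerator and denominator by -3*sqrt(11) + 3*sqrt(19).
Denominator becomes 72; numerator becomes -12*sqrt(11) + 12*sqrt(19).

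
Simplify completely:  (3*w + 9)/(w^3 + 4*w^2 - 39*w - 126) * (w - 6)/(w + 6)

Factor: 3*w + 9 = 3*(w + 3);  w^3 + 4*w^2 - 39*w - 126 = (w + 7)*(w - 6)*(w + 3)
Cancel the common factors (w - 6), (w + 3).

3/(w^2 + 13*w + 42)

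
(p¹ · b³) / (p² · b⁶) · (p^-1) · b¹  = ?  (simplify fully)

1/(b²*p²)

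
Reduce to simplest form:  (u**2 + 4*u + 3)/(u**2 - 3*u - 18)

Factor: u**2 + 4*u + 3 = (u + 3)*(u + 1);  u**2 - 3*u - 18 = (u - 6)*(u + 3)
Cancel the common factor (u + 3).

(u + 1)/(u - 6)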